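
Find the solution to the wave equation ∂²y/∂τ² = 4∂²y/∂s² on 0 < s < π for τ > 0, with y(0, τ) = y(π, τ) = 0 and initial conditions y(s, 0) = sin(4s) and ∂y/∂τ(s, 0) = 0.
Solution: Separating variables: y = Σ [A_n cos(ω_n τ) + B_n sin(ω_n τ)] sin(ns), ω_n = 2n. From ICs: A_4=1.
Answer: y(s, τ) = sin(4s)cos(8τ)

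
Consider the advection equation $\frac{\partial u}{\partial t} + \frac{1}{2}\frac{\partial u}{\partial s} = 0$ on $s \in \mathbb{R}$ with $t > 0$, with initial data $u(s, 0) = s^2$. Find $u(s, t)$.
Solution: By method of characteristics (waves move right with speed 1/2):
Along characteristics $s - \frac{1}{2}t =$ const, $u$ is constant, so $u(s,t) = f(s - \frac{1}{2}t)$ with $f = u( \cdot , 0)$.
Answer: $u(s, t) = s^2 -  s t + \frac{1}{4} t^2$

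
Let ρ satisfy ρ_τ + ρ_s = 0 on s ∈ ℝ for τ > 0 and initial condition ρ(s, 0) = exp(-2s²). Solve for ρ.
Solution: By method of characteristics (waves move right with speed 1):
Along characteristics s - τ = const, ρ is constant, so ρ(s,τ) = f(s - τ) with f = ρ(·, 0).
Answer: ρ(s, τ) = exp(-2(s - τ)²)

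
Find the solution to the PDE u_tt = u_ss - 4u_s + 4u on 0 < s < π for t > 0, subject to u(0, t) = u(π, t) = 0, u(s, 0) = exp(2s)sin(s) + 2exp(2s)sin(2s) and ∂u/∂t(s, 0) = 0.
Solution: Substitute u = exp(2s)w, i.e. w = exp(-2s)u.
By the product rule, u_s = exp(2s)(w_s + 2w), u_ss = exp(2s)(w_ss + 4w_s + 4w), u_tt = exp(2s)w_tt.
Substituting into the PDE and dividing by exp(2s): w_tt = (w_ss + 4w_s + 4w) - 4(w_s + 2w) + 4w.
The lower-order terms cancel, leaving the standard wave equation w_tt = w_ss.
Initial data for w: w(s,0) = exp(-2s)u(s,0) = sin(s) + 2sin(2s); w_t(s,0) = exp(-2s)u_t(s,0) = 0. The boundary conditions carry over: w(0,t) = w(π,t) = 0.
Solve for w:
  Using separation of variables w = X(s)T(t):
  Eigenfunctions: sin(ns), n = 1, 2, 3, ...
  General solution: w(s, t) = Σ [A_n cos(n t) + B_n sin(n t)] sin(ns)
  From w(s,0) = sin(s) + 2sin(2s): A_1=1, A_2=2. From w_t(s,0) = 0: all B_n = 0.
Hence w(s,t) = sin(s)cos(t) + 2sin(2s)cos(2t).
Transform back: u(s,t) = exp(2s)w(s,t).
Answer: u(s, t) = exp(2s)sin(s)cos(t) + 2exp(2s)sin(2s)cos(2t)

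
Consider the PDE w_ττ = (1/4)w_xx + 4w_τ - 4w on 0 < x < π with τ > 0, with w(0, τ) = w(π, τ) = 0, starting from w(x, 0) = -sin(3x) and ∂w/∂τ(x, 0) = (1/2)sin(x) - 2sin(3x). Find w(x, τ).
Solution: Substitute w = exp(2τ)u, i.e. u = exp(-2τ)w.
By the product rule, w_τ = exp(2τ)(u_τ + 2u), w_ττ = exp(2τ)(u_ττ + 4u_τ + 4u), w_xx = exp(2τ)u_xx.
Substituting into the PDE and dividing by exp(2τ): u_ττ + 4u_τ + 4u = (1/4)u_xx + 4(u_τ + 2u) - 4u.
The lower-order terms cancel, leaving the standard wave equation u_ττ = (1/4)u_xx.
Initial data for u: u(x,0) = w(x,0) = -sin(3x); u_τ(x,0) = w_τ(x,0) - 2w(x,0) = (1/2)sin(x). The boundary conditions carry over: u(0,τ) = u(π,τ) = 0.
Solve for u:
  Using separation of variables u = X(x)T(τ):
  Eigenfunctions: sin(nx), n = 1, 2, 3, ...
  General solution: u(x, τ) = Σ [A_n cos(n τ/2) + B_n sin(n τ/2)] sin(nx)
  From u(x,0) = -sin(3x): A_3=-1. From u_τ(x,0) = (1/2)sin(x), using u_τ(x,0) = Σ ω_n B_n sin(nx) with ω_n = n/2: B_1 = (1/2)/(1/2) = 1.
Hence u(x,τ) = sin(x)sin(τ/2) - sin(3x)cos(3τ/2).
Transform back: w(x,τ) = exp(2τ)u(x,τ).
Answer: w(x, τ) = exp(2τ)sin(x)sin(τ/2) - exp(2τ)sin(3x)cos(3τ/2)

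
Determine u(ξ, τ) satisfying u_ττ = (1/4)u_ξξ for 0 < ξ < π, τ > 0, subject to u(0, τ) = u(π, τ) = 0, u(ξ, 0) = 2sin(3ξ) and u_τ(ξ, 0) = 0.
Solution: Separating variables: u = Σ [A_n cos(ω_n τ) + B_n sin(ω_n τ)] sin(nξ), ω_n = n/2. From ICs: A_3=2.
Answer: u(ξ, τ) = 2sin(3ξ)cos(3τ/2)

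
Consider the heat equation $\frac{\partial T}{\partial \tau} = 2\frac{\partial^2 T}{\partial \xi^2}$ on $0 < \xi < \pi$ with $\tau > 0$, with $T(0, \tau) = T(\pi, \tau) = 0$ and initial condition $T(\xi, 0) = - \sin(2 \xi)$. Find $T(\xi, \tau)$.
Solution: Separating variables: $T = \sum c_n e^{-2n^2\tau} \sin(n\xi)$. From $T(\xi,0) = - \sin(2 \xi)$: $c_2=-1$.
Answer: $T(\xi, \tau) = - e^{-8 \tau} \sin(2 \xi)$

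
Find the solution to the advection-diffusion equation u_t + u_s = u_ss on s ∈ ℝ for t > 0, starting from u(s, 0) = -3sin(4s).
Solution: Change to a moving frame: let η = s - t, σ = t and write u(s,t) = w(η,σ).
By the chain rule u_t = w_σ - w_η, u_s = w_η, u_ss = w_ηη.
Then u_t + u_s = w_σ: the advection term cancels and the PDE becomes the heat equation w_σ = w_ηη on η ∈ ℝ.
Initial data: w(η,0) = u(η,0) = -3sin(4η).
On η ∈ ℝ each mode satisfies (sin(nη))″ = -n² sin(nη), so exp(-n²σ) sin(nη) solves the heat equation; by superposition w(η,σ) = Σ c_n exp(-n²σ) sin(nη).
Reading off the coefficients: c_4=-3, so w(η,σ) = -3exp(-16σ)sin(4η).
Substituting back η = s - t, σ = t: u(s,t) = w(s - t, t).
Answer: u(s, t) = -3exp(-16t)sin(4s - 4t)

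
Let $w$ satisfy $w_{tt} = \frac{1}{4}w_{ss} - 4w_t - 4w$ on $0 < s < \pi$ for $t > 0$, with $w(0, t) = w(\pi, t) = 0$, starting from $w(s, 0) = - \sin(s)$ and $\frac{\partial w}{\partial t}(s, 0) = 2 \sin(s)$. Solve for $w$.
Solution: Substitute $w = e^{-2t}u$, i.e. $u = e^{2t}w$.
By the product rule, $w_t = e^{-2t}(u_t - 2u)$, $w_{tt} = e^{-2t}(u_{tt} - 4u_t + 4u)$, $w_{ss} = e^{-2t}u_{ss}$.
Substituting into the PDE and dividing by $e^{-2t}$: $u_{tt} - 4u_t + 4u = \frac{1}{4}u_{ss} - 4(u_t - 2u) - 4u$.
The lower-order terms cancel, leaving the standard wave equation $u_{tt} = \frac{1}{4}u_{ss}$.
Initial data for $u$: $u(s,0) = w(s,0) = - \sin(s)$; $u_t(s,0) = w_t(s,0) + 2w(s,0) = 0$. The boundary conditions carry over: $u(0,t) = u(\pi,t) = 0$.
Solve for $u$:
  Using separation of variables $u = X(s)T(t)$:
  Eigenfunctions: $\sin(ns)$, $n = 1, 2, 3, \ldots$
  General solution: $u(s, t) = \sum [A_n \cos(n t/2) + B_n \sin(n t/2)] \sin(ns)$
  From $u(s,0) = - \sin(s)$: $A_1=-1$. From $u_t(s,0) = 0$: all $B_n = 0$.
Hence $u(s,t) = - \sin(s) \cos(t/2)$.
Transform back: $w(s,t) = e^{-2t}u(s,t)$.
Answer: $w(s, t) = - e^{-2 t} \sin(s) \cos(t/2)$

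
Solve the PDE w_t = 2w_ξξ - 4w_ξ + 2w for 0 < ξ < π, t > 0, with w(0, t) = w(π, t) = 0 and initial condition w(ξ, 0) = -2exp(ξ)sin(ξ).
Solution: Substitute w = exp(ξ)u, i.e. u = exp(-ξ)w.
By the product rule, w_ξ = exp(ξ)(u_ξ + u), w_ξξ = exp(ξ)(u_ξξ + 2u_ξ + u), w_t = exp(ξ)u_t.
Substituting into the PDE and dividing by exp(ξ): u_t = 2(u_ξξ + 2u_ξ + u) - 4(u_ξ + u) + 2u.
The lower-order terms cancel, leaving the standard heat equation u_t = 2u_ξξ.
Initial data for u: u(ξ,0) = exp(-ξ)w(ξ,0) = -2sin(ξ). The boundary conditions carry over: u(0,t) = u(π,t) = 0.
Solve for u:
  Using separation of variables u = X(ξ)T(t):
  Eigenfunctions: sin(nξ), n = 1, 2, 3, ...
  General solution: u(ξ, t) = Σ c_n sin(nξ) exp(-2n² t)
  Matching u(ξ,0) = -2sin(ξ) term by term: c_1=-2.
Hence u(ξ,t) = -2exp(-2t)sin(ξ).
Transform back: w(ξ,t) = exp(ξ)u(ξ,t).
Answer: w(ξ, t) = -2exp(-2t)exp(ξ)sin(ξ)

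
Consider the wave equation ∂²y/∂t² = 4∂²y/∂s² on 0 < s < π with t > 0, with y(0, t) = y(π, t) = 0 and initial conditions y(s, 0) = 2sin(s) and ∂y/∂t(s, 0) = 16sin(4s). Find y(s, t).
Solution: Using separation of variables y = X(s)T(t):
Eigenfunctions: sin(ns), n = 1, 2, 3, ...
General solution: y(s, t) = Σ [A_n cos(2n t) + B_n sin(2n t)] sin(ns)
From y(s,0) = 2sin(s): A_1=2. From y_t(s,0) = 16sin(4s), using y_t(s,0) = Σ ω_n B_n sin(ns) with ω_n = 2n: B_4 = 16/8 = 2.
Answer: y(s, t) = 2sin(s)cos(2t) + 2sin(4s)sin(8t)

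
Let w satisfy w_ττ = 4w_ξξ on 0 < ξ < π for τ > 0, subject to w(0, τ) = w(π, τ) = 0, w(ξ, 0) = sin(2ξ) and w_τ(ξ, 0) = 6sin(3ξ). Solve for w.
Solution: Using separation of variables w = X(ξ)T(τ):
Eigenfunctions: sin(nξ), n = 1, 2, 3, ...
General solution: w(ξ, τ) = Σ [A_n cos(2n τ) + B_n sin(2n τ)] sin(nξ)
From w(ξ,0) = sin(2ξ): A_2=1. From w_τ(ξ,0) = 6sin(3ξ), using w_τ(ξ,0) = Σ ω_n B_n sin(nξ) with ω_n = 2n: B_3 = 6/6 = 1.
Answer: w(ξ, τ) = sin(2ξ)cos(4τ) + sin(3ξ)sin(6τ)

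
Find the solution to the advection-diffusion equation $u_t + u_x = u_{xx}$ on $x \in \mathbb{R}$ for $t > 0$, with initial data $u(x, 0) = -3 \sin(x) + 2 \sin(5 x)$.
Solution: Moving frame: $\eta = x - t$, $\sigma = t$, $u = w(\eta,\sigma)$, so $u_t = w_{\sigma} - w_{\eta}$ and $u_{xx} = w_{\eta\eta}$.
Hence $u_t + u_x = w_{\sigma}$ and the PDE becomes the heat equation $w_{\sigma} = w_{\eta\eta}$ on $\eta \in \mathbb{R}$.
Initial data: $w(\eta,0) = u(\eta,0) = -3 \sin(\eta) + 2 \sin(5 \eta)$. Each mode $\sin(n\eta)$ decays as $e^{-n^2\sigma}$ on $\mathbb{R}$, so $w(\eta,\sigma) = \sum c_n e^{-n^2\sigma} \sin(n\eta)$ with $c_1=-3, c_5=2$: $w(\eta,\sigma) = -3 e^{-\sigma} \sin(\eta) + 2 e^{-25 \sigma} \sin(5 \eta)$.
Substituting back: $u(x,t) = w(x - t, t)$.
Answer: $u(x, t) = 3 e^{-t} \sin(t - x) - 2 e^{-25 t} \sin(5 t - 5 x)$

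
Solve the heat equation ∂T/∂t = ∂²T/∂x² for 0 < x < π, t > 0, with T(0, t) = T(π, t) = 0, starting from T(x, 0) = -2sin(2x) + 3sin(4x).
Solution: Using separation of variables T = X(x)G(t):
Eigenfunctions: sin(nx), n = 1, 2, 3, ...
General solution: T(x, t) = Σ c_n sin(nx) exp(-n² t)
Matching T(x,0) = -2sin(2x) + 3sin(4x) term by term: c_2=-2, c_4=3.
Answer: T(x, t) = -2exp(-4t)sin(2x) + 3exp(-16t)sin(4x)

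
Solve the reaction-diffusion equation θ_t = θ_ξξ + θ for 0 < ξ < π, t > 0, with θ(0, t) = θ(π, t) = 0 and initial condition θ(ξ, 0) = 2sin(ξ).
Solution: Substitute θ = exp(t)u, i.e. u = exp(-t)θ.
By the product rule, θ_t = exp(t)(u_t + u), θ_ξξ = exp(t)u_ξξ.
Substituting into the PDE and dividing by exp(t): u_t + u = u_ξξ + u.
The lower-order terms cancel, leaving the standard heat equation u_t = u_ξξ.
Initial data for u: u(ξ,0) = θ(ξ,0) = 2sin(ξ). The boundary conditions carry over: u(0,t) = u(π,t) = 0.
Solve for u:
  Using separation of variables u = X(ξ)G(t):
  Eigenfunctions: sin(nξ), n = 1, 2, 3, ...
  General solution: u(ξ, t) = Σ c_n sin(nξ) exp(-n² t)
  Matching u(ξ,0) = 2sin(ξ) term by term: c_1=2.
Hence u(ξ,t) = 2exp(-t)sin(ξ).
Transform back: θ(ξ,t) = exp(t)u(ξ,t).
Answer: θ(ξ, t) = 2sin(ξ)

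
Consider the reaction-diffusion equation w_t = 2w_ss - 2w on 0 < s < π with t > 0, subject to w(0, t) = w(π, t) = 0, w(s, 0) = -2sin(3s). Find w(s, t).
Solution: Substitute w = exp(-2t)u.
Then w_t = exp(-2t)(u_t - 2u), w_ss = exp(-2t)u_ss; substituting and dividing by exp(-2t), the lower-order terms cancel: u_t = 2u_ss (standard heat equation).
Data for u: u(s,0) = w(s,0) = -2sin(3s). The boundary conditions carry over: u(0,t) = u(π,t) = 0.
Separating variables: u = Σ c_n exp(-2n²t) sin(ns). From u(s,0) = -2sin(3s): c_3=-2.
So u(s,t) = -2exp(-18t)sin(3s), and w(s,t) = exp(-2t)u(s,t).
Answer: w(s, t) = -2exp(-20t)sin(3s)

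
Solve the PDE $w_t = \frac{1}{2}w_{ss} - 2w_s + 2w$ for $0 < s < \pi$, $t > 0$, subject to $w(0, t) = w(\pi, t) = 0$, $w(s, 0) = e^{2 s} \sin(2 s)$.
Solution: Substitute $w = e^{2s}u$.
Then $w_s = e^{2s}(u_s + 2u)$, $w_{ss} = e^{2s}(u_{ss} + 4u_s + 4u)$, $w_t = e^{2s}u_t$; substituting and dividing by $e^{2s}$, the lower-order terms cancel: $u_t = \frac{1}{2}u_{ss}$ (standard heat equation).
Data for $u$: $u(s,0) = e^{-2s}w(s,0) = \sin(2 s)$. The boundary conditions carry over: $u(0,t) = u(\pi,t) = 0$.
Separating variables: $u = \sum c_n e^{-n^2t/2} \sin(ns)$. From $u(s,0) = \sin(2 s)$: $c_2=1$.
So $u(s,t) = e^{-2 t} \sin(2 s)$, and $w(s,t) = e^{2s}u(s,t)$.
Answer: $w(s, t) = e^{2 s} e^{-2 t} \sin(2 s)$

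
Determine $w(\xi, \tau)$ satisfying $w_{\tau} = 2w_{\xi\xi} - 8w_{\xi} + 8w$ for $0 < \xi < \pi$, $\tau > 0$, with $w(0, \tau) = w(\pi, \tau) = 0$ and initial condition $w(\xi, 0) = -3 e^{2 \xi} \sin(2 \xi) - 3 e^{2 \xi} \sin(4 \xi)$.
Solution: Substitute $w = e^{2\xi}u$, i.e. $u = e^{-2\xi}w$.
By the product rule, $w_{\xi} = e^{2\xi}(u_{\xi} + 2u)$, $w_{\xi\xi} = e^{2\xi}(u_{\xi\xi} + 4u_{\xi} + 4u)$, $w_{\tau} = e^{2\xi}u_{\tau}$.
Substituting into the PDE and dividing by $e^{2\xi}$: $u_{\tau} = 2(u_{\xi\xi} + 4u_{\xi} + 4u) - 8(u_{\xi} + 2u) + 8u$.
The lower-order terms cancel, leaving the standard heat equation $u_{\tau} = 2u_{\xi\xi}$.
Initial data for $u$: $u(\xi,0) = e^{-2\xi}w(\xi,0) = -3 \sin(2 \xi) - 3 \sin(4 \xi)$. The boundary conditions carry over: $u(0,\tau) = u(\pi,\tau) = 0$.
Solve for $u$:
  Using separation of variables $u = X(\xi)T(\tau)$:
  Eigenfunctions: $\sin(n\xi)$, $n = 1, 2, 3, \ldots$
  General solution: $u(\xi, \tau) = \sum c_n \sin(n\xi) e^{-2n^2 \tau}$
  Matching $u(\xi,0) = -3 \sin(2 \xi) - 3 \sin(4 \xi)$ term by term: $c_2=-3, c_4=-3$.
Hence $u(\xi,\tau) = -3 e^{-8 \tau} \sin(2 \xi) - 3 e^{-32 \tau} \sin(4 \xi)$.
Transform back: $w(\xi,\tau) = e^{2\xi}u(\xi,\tau)$.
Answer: $w(\xi, \tau) = -3 e^{-8 \tau} e^{2 \xi} \sin(2 \xi) - 3 e^{-32 \tau} e^{2 \xi} \sin(4 \xi)$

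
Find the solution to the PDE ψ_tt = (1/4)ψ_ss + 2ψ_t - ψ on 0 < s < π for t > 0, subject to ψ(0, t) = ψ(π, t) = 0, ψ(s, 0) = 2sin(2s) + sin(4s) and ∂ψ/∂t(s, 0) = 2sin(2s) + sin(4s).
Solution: Substitute ψ = exp(t)u, i.e. u = exp(-t)ψ.
By the product rule, ψ_t = exp(t)(u_t + u), ψ_tt = exp(t)(u_tt + 2u_t + u), ψ_ss = exp(t)u_ss.
Substituting into the PDE and dividing by exp(t): u_tt + 2u_t + u = (1/4)u_ss + 2(u_t + u) - u.
The lower-order terms cancel, leaving the standard wave equation u_tt = (1/4)u_ss.
Initial data for u: u(s,0) = ψ(s,0) = 2sin(2s) + sin(4s); u_t(s,0) = ψ_t(s,0) - ψ(s,0) = 0. The boundary conditions carry over: u(0,t) = u(π,t) = 0.
Solve for u:
  Using separation of variables u = X(s)T(t):
  Eigenfunctions: sin(ns), n = 1, 2, 3, ...
  General solution: u(s, t) = Σ [A_n cos(n t/2) + B_n sin(n t/2)] sin(ns)
  From u(s,0) = 2sin(2s) + sin(4s): A_2=2, A_4=1. From u_t(s,0) = 0: all B_n = 0.
Hence u(s,t) = 2sin(2s)cos(t) + sin(4s)cos(2t).
Transform back: ψ(s,t) = exp(t)u(s,t).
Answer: ψ(s, t) = 2exp(t)sin(2s)cos(t) + exp(t)sin(4s)cos(2t)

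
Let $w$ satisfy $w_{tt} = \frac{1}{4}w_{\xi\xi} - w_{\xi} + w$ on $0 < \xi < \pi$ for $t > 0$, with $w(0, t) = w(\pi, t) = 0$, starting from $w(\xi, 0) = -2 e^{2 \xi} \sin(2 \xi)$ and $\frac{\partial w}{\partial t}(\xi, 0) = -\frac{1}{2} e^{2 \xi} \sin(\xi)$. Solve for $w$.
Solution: Substitute $w = e^{2\xi}u$.
Then $w_{\xi} = e^{2\xi}(u_{\xi} + 2u)$, $w_{\xi\xi} = e^{2\xi}(u_{\xi\xi} + 4u_{\xi} + 4u)$, $w_{tt} = e^{2\xi}u_{tt}$; substituting and dividing by $e^{2\xi}$, the lower-order terms cancel: $u_{tt} = \frac{1}{4}u_{\xi\xi}$ (standard wave equation).
Data for $u$: $u(\xi,0) = e^{-2\xi}w(\xi,0) = -2 \sin(2 \xi)$; $u_t(\xi,0) = e^{-2\xi}w_t(\xi,0) = -\frac{1}{2} \sin(\xi)$. The boundary conditions carry over: $u(0,t) = u(\pi,t) = 0$.
Separating variables: $u = \sum [A_n \cos(\omega_n t) + B_n \sin(\omega_n t)] \sin(n\xi)$, $\omega_n = n/2$. From ICs ($B_n$ = velocity coefficient / $\omega_n$): $A_2=-2, B_1=-1$.
So $u(\xi,t) = - \sin(t/2) \sin(\xi) - 2 \sin(2 \xi) \cos(t)$, and $w(\xi,t) = e^{2\xi}u(\xi,t)$.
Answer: $w(\xi, t) = - e^{2 \xi} \sin(\xi) \sin(t/2) - 2 e^{2 \xi} \sin(2 \xi) \cos(t)$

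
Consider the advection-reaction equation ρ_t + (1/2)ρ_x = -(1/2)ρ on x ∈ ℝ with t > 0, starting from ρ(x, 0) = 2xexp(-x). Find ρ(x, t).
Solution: Substitute ρ = exp(-x)u.
Then ρ_x = exp(-x)(u_x - u), ρ_t = exp(-x)u_t; substituting and dividing by exp(-x), the lower-order terms cancel: u_t + (1/2)u_x = 0 (standard advection equation).
Data for u: u(x,0) = exp(x)ρ(x,0) = 2x.
By characteristics (dx/dt = 1/2), u(x,t) = f(x - (1/2)t) with f = u(·, 0).
So u(x,t) = -t + 2x, and ρ(x,t) = exp(-x)u(x,t).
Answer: ρ(x, t) = -texp(-x) + 2xexp(-x)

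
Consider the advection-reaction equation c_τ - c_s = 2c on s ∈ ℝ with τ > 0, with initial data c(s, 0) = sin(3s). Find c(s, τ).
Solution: Substitute c = exp(2τ)u, i.e. u = exp(-2τ)c.
By the product rule, c_τ = exp(2τ)(u_τ + 2u), c_s = exp(2τ)u_s.
Substituting into the PDE and dividing by exp(2τ): u_τ + 2u - u_s = 2u.
The lower-order terms cancel, leaving the standard advection equation u_τ - u_s = 0.
Initial data for u: u(s,0) = c(s,0) = sin(3s).
Solve for u:
  By method of characteristics (waves move left with speed 1):
  Along characteristics s + τ = const, u is constant, so u(s,τ) = f(s + τ) with f = u(·, 0).
Hence u(s,τ) = sin(3s + 3τ).
Transform back: c(s,τ) = exp(2τ)u(s,τ).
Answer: c(s, τ) = exp(2τ)sin(3s + 3τ)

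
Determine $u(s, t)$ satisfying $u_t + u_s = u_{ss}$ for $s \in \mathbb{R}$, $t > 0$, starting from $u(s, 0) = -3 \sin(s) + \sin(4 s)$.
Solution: Moving frame: $\eta = s - t$, $\sigma = t$, $u = w(\eta,\sigma)$, so $u_t = w_{\sigma} - w_{\eta}$ and $u_{ss} = w_{\eta\eta}$.
Hence $u_t + u_s = w_{\sigma}$ and the PDE becomes the heat equation $w_{\sigma} = w_{\eta\eta}$ on $\eta \in \mathbb{R}$.
Initial data: $w(\eta,0) = u(\eta,0) = -3 \sin(\eta) + \sin(4 \eta)$. Each mode $\sin(n\eta)$ decays as $e^{-n^2\sigma}$ on $\mathbb{R}$, so $w(\eta,\sigma) = \sum c_n e^{-n^2\sigma} \sin(n\eta)$ with $c_1=-3, c_4=1$: $w(\eta,\sigma) = -3 e^{-\sigma} \sin(\eta) + e^{-16 \sigma} \sin(4 \eta)$.
Substituting back: $u(s,t) = w(s - t, t)$.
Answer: $u(s, t) = -3 e^{-t} \sin(s - t) + e^{-16 t} \sin(4 s - 4 t)$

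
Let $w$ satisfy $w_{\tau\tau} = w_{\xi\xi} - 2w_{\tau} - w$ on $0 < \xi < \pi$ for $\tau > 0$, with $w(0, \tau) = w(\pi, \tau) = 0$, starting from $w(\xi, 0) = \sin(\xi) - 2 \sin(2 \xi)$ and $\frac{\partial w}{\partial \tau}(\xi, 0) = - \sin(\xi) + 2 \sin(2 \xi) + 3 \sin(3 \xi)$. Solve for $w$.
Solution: Substitute $w = e^{-\tau}u$.
Then $w_{\tau} = e^{-\tau}(u_{\tau} - u)$, $w_{\tau\tau} = e^{-\tau}(u_{\tau\tau} - 2u_{\tau} + u)$, $w_{\xi\xi} = e^{-\tau}u_{\xi\xi}$; substituting and dividing by $e^{-\tau}$, the lower-order terms cancel: $u_{\tau\tau} = u_{\xi\xi}$ (standard wave equation).
Data for $u$: $u(\xi,0) = w(\xi,0) = \sin(\xi) - 2 \sin(2 \xi)$; $u_{\tau}(\xi,0) = w_{\tau}(\xi,0) + w(\xi,0) = 3 \sin(3 \xi)$. The boundary conditions carry over: $u(0,\tau) = u(\pi,\tau) = 0$.
Separating variables: $u = \sum [A_n \cos(\omega_n \tau) + B_n \sin(\omega_n \tau)] \sin(n\xi)$, $\omega_n = n$. From ICs ($B_n$ = velocity coefficient / $\omega_n$): $A_1=1, A_2=-2, B_3=1$.
So $u(\xi,\tau) = \sin(\xi) \cos(\tau) - 2 \sin(2 \xi) \cos(2 \tau) + \sin(3 \xi) \sin(3 \tau)$, and $w(\xi,\tau) = e^{-\tau}u(\xi,\tau)$.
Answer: $w(\xi, \tau) = e^{-\tau} \sin(3 \tau) \sin(3 \xi) + e^{-\tau} \sin(\xi) \cos(\tau) - 2 e^{-\tau} \sin(2 \xi) \cos(2 \tau)$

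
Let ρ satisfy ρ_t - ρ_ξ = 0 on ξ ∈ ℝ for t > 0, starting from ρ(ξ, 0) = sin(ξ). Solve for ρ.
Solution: By characteristics (dξ/dt = -1), ρ(ξ,t) = f(ξ + t) with f = ρ(·, 0).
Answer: ρ(ξ, t) = sin(t + ξ)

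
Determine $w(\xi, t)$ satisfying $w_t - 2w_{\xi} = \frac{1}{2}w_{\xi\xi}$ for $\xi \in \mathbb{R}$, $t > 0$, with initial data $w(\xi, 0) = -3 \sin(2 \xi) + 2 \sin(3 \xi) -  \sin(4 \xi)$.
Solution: Change to a moving frame: let $\eta = \xi + 2t$, $\sigma = t$ and write $w(\xi,t) = u(\eta,\sigma)$.
By the chain rule $w_t = u_{\sigma} + 2u_{\eta}$, $w_{\xi} = u_{\eta}$, $w_{\xi\xi} = u_{\eta\eta}$.
Then $w_t - 2w_{\xi} = u_{\sigma}$: the advection term cancels and the PDE becomes the heat equation $u_{\sigma} = \frac{1}{2}u_{\eta\eta}$ on $\eta \in \mathbb{R}$.
Initial data: $u(\eta,0) = w(\eta,0) = -3 \sin(2 \eta) + 2 \sin(3 \eta) - \sin(4 \eta)$.
On $\eta \in \mathbb{R}$ each mode satisfies $(\sin(n\eta))'' = -n^2 \sin(n\eta)$, so $e^{-n^2\sigma/2} \sin(n\eta)$ solves the heat equation; by superposition $u(\eta,\sigma) = \sum c_n e^{-n^2\sigma/2} \sin(n\eta)$.
Reading off the coefficients: $c_2=-3, c_3=2, c_4=-1$, so $u(\eta,\sigma) = -3 e^{-2 \sigma} \sin(2 \eta) - e^{-8 \sigma} \sin(4 \eta) + 2 e^{-9 \sigma/2} \sin(3 \eta)$.
Substituting back $\eta = \xi + 2t$, $\sigma = t$: $w(\xi,t) = u(\xi + 2t, t)$.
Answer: $w(\xi, t) = -3 e^{-2 t} \sin(2 \xi + 4 t) -  e^{-8 t} \sin(4 \xi + 8 t) + 2 e^{-9 t/2} \sin(3 \xi + 6 t)$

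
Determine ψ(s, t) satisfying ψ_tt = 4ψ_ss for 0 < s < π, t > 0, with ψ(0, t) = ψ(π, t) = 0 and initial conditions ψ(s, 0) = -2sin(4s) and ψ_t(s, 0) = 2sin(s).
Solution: Separating variables: ψ = Σ [A_n cos(ω_n t) + B_n sin(ω_n t)] sin(ns), ω_n = 2n. From ICs (B_n = velocity coefficient / ω_n): A_4=-2, B_1=1.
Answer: ψ(s, t) = sin(s)sin(2t) - 2sin(4s)cos(8t)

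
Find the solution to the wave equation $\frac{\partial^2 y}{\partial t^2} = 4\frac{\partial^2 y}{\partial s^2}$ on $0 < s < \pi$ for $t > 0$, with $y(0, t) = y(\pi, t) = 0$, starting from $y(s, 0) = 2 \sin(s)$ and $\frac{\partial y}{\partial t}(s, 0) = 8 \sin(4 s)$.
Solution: Separating variables: $y = \sum [A_n \cos(\omega_n t) + B_n \sin(\omega_n t)] \sin(ns)$, $\omega_n = 2n$. From ICs ($B_n$ = velocity coefficient / $\omega_n$): $A_1=2, B_4=1$.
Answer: $y(s, t) = 2 \sin(s) \cos(2 t) + \sin(4 s) \sin(8 t)$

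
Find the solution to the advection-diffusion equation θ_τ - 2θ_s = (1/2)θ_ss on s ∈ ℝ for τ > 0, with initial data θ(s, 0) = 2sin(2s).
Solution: Change to a moving frame: let η = s + 2τ, σ = τ and write θ(s,τ) = u(η,σ).
By the chain rule θ_τ = u_σ + 2u_η, θ_s = u_η, θ_ss = u_ηη.
Then θ_τ - 2θ_s = u_σ: the advection term cancels and the PDE becomes the heat equation u_σ = (1/2)u_ηη on η ∈ ℝ.
Initial data: u(η,0) = θ(η,0) = 2sin(2η).
On η ∈ ℝ each mode satisfies (sin(nη))″ = -n² sin(nη), so exp(-n²σ/2) sin(nη) solves the heat equation; by superposition u(η,σ) = Σ c_n exp(-n²σ/2) sin(nη).
Reading off the coefficients: c_2=2, so u(η,σ) = 2exp(-2σ)sin(2η).
Substituting back η = s + 2τ, σ = τ: θ(s,τ) = u(s + 2τ, τ).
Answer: θ(s, τ) = 2exp(-2τ)sin(2s + 4τ)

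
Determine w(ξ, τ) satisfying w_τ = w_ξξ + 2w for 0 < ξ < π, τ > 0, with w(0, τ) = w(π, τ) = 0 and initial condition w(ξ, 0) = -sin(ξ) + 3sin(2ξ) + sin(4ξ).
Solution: Substitute w = exp(2τ)u, i.e. u = exp(-2τ)w.
By the product rule, w_τ = exp(2τ)(u_τ + 2u), w_ξξ = exp(2τ)u_ξξ.
Substituting into the PDE and dividing by exp(2τ): u_τ + 2u = u_ξξ + 2u.
The lower-order terms cancel, leaving the standard heat equation u_τ = u_ξξ.
Initial data for u: u(ξ,0) = w(ξ,0) = -sin(ξ) + 3sin(2ξ) + sin(4ξ). The boundary conditions carry over: u(0,τ) = u(π,τ) = 0.
Solve for u:
  Using separation of variables u = X(ξ)T(τ):
  Eigenfunctions: sin(nξ), n = 1, 2, 3, ...
  General solution: u(ξ, τ) = Σ c_n sin(nξ) exp(-n² τ)
  Matching u(ξ,0) = -sin(ξ) + 3sin(2ξ) + sin(4ξ) term by term: c_1=-1, c_2=3, c_4=1.
Hence u(ξ,τ) = -exp(-τ)sin(ξ) + 3exp(-4τ)sin(2ξ) + exp(-16τ)sin(4ξ).
Transform back: w(ξ,τ) = exp(2τ)u(ξ,τ).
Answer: w(ξ, τ) = -exp(τ)sin(ξ) + 3exp(-2τ)sin(2ξ) + exp(-14τ)sin(4ξ)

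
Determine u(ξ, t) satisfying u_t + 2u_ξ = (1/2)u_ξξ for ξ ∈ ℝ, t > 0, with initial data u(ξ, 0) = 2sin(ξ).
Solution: Change to a moving frame: let η = ξ - 2t, σ = t and write u(ξ,t) = w(η,σ).
By the chain rule u_t = w_σ - 2w_η, u_ξ = w_η, u_ξξ = w_ηη.
Then u_t + 2u_ξ = w_σ: the advection term cancels and the PDE becomes the heat equation w_σ = (1/2)w_ηη on η ∈ ℝ.
Initial data: w(η,0) = u(η,0) = 2sin(η).
On η ∈ ℝ each mode satisfies (sin(nη))″ = -n² sin(nη), so exp(-n²σ/2) sin(nη) solves the heat equation; by superposition w(η,σ) = Σ c_n exp(-n²σ/2) sin(nη).
Reading off the coefficients: c_1=2, so w(η,σ) = 2exp(-σ/2)sin(η).
Substituting back η = ξ - 2t, σ = t: u(ξ,t) = w(ξ - 2t, t).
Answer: u(ξ, t) = -2exp(-t/2)sin(2t - ξ)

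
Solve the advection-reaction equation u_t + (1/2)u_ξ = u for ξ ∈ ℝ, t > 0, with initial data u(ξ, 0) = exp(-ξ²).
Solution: Substitute u = exp(t)w, i.e. w = exp(-t)u.
By the product rule, u_t = exp(t)(w_t + w), u_ξ = exp(t)w_ξ.
Substituting into the PDE and dividing by exp(t): w_t + w + (1/2)w_ξ = w.
The lower-order terms cancel, leaving the standard advection equation w_t + (1/2)w_ξ = 0.
Initial data for w: w(ξ,0) = u(ξ,0) = exp(-ξ²).
Solve for w:
  By method of characteristics (waves move right with speed 1/2):
  Along characteristics ξ - (1/2)t = const, w is constant, so w(ξ,t) = f(ξ - (1/2)t) with f = w(·, 0).
Hence w(ξ,t) = exp(-(-t/2 + ξ)²).
Transform back: u(ξ,t) = exp(t)w(ξ,t).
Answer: u(ξ, t) = exp(t)exp(-(-t/2 + ξ)²)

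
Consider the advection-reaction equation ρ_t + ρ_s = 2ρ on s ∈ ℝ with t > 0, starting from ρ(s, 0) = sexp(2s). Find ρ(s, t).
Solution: Substitute ρ = exp(2s)u.
Then ρ_s = exp(2s)(u_s + 2u), ρ_t = exp(2s)u_t; substituting and dividing by exp(2s), the lower-order terms cancel: u_t + u_s = 0 (standard advection equation).
Data for u: u(s,0) = exp(-2s)ρ(s,0) = s.
By characteristics (ds/dt = 1), u(s,t) = f(s - t) with f = u(·, 0).
So u(s,t) = s - t, and ρ(s,t) = exp(2s)u(s,t).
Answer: ρ(s, t) = sexp(2s) - texp(2s)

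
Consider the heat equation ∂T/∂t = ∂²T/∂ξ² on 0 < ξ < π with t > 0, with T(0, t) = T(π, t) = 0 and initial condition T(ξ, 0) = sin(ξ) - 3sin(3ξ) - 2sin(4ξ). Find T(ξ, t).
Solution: Separating variables: T = Σ c_n exp(-n²t) sin(nξ). From T(ξ,0) = sin(ξ) - 3sin(3ξ) - 2sin(4ξ): c_1=1, c_3=-3, c_4=-2.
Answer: T(ξ, t) = exp(-t)sin(ξ) - 3exp(-9t)sin(3ξ) - 2exp(-16t)sin(4ξ)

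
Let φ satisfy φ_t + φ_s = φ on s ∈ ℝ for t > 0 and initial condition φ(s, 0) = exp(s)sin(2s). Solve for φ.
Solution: Substitute φ = exp(s)u, i.e. u = exp(-s)φ.
By the product rule, φ_s = exp(s)(u_s + u), φ_t = exp(s)u_t.
Substituting into the PDE and dividing by exp(s): u_t + (u_s + u) = u.
The lower-order terms cancel, leaving the standard advection equation u_t + u_s = 0.
Initial data for u: u(s,0) = exp(-s)φ(s,0) = sin(2s).
Solve for u:
  By method of characteristics (waves move right with speed 1):
  Along characteristics s - t = const, u is constant, so u(s,t) = f(s - t) with f = u(·, 0).
Hence u(s,t) = sin(2s - 2t).
Transform back: φ(s,t) = exp(s)u(s,t).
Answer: φ(s, t) = exp(s)sin(2s - 2t)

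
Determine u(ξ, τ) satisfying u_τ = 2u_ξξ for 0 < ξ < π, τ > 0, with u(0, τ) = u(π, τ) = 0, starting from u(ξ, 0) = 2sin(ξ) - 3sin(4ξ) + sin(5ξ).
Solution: Using separation of variables u = X(ξ)T(τ):
Eigenfunctions: sin(nξ), n = 1, 2, 3, ...
General solution: u(ξ, τ) = Σ c_n sin(nξ) exp(-2n² τ)
Matching u(ξ,0) = 2sin(ξ) - 3sin(4ξ) + sin(5ξ) term by term: c_1=2, c_4=-3, c_5=1.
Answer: u(ξ, τ) = 2exp(-2τ)sin(ξ) - 3exp(-32τ)sin(4ξ) + exp(-50τ)sin(5ξ)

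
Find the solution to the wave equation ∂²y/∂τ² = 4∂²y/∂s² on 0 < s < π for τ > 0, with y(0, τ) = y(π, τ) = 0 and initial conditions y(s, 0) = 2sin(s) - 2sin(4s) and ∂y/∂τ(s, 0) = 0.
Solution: Separating variables: y = Σ [A_n cos(ω_n τ) + B_n sin(ω_n τ)] sin(ns), ω_n = 2n. From ICs: A_1=2, A_4=-2.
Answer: y(s, τ) = 2sin(s)cos(2τ) - 2sin(4s)cos(8τ)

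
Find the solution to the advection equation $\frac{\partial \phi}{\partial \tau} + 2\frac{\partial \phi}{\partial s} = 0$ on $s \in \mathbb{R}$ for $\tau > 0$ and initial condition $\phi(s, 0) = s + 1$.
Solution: By characteristics ($ds/d\tau = 2$), $\phi(s,\tau) = f(s - 2\tau)$ with $f = \phi( \cdot , 0)$.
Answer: $\phi(s, \tau) = -2 \tau + s + 1$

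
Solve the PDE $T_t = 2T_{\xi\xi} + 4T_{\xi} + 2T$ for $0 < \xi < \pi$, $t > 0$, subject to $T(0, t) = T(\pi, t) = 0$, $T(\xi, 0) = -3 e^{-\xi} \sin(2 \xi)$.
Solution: Substitute $T = e^{-\xi}u$.
Then $T_{\xi} = e^{-\xi}(u_{\xi} - u)$, $T_{\xi\xi} = e^{-\xi}(u_{\xi\xi} - 2u_{\xi} + u)$, $T_t = e^{-\xi}u_t$; substituting and dividing by $e^{-\xi}$, the lower-order terms cancel: $u_t = 2u_{\xi\xi}$ (standard heat equation).
Data for $u$: $u(\xi,0) = e^{\xi}T(\xi,0) = -3 \sin(2 \xi)$. The boundary conditions carry over: $u(0,t) = u(\pi,t) = 0$.
Separating variables: $u = \sum c_n e^{-2n^2t} \sin(n\xi)$. From $u(\xi,0) = -3 \sin(2 \xi)$: $c_2=-3$.
So $u(\xi,t) = -3 e^{-8 t} \sin(2 \xi)$, and $T(\xi,t) = e^{-\xi}u(\xi,t)$.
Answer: $T(\xi, t) = -3 e^{-\xi} e^{-8 t} \sin(2 \xi)$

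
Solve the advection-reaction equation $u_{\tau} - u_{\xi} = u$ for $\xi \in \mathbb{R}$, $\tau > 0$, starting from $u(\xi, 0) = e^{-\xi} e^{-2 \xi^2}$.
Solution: Substitute $u = e^{-\xi}w$, i.e. $w = e^{\xi}u$.
By the product rule, $u_{\xi} = e^{-\xi}(w_{\xi} - w)$, $u_{\tau} = e^{-\xi}w_{\tau}$.
Substituting into the PDE and dividing by $e^{-\xi}$: $w_{\tau} - (w_{\xi} - w) = w$.
The lower-order terms cancel, leaving the standard advection equation $w_{\tau} - w_{\xi} = 0$.
Initial data for $w$: $w(\xi,0) = e^{\xi}u(\xi,0) = e^{-2 \xi^2}$.
Solve for $w$:
  By method of characteristics (waves move left with speed 1):
  Along characteristics $\xi + \tau =$ const, $w$ is constant, so $w(\xi,\tau) = f(\xi + \tau)$ with $f = w( \cdot , 0)$.
Hence $w(\xi,\tau) = e^{-2 (\xi + \tau)^2}$.
Transform back: $u(\xi,\tau) = e^{-\xi}w(\xi,\tau)$.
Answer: $u(\xi, \tau) = e^{-\xi} e^{-2 (\tau + \xi)^2}$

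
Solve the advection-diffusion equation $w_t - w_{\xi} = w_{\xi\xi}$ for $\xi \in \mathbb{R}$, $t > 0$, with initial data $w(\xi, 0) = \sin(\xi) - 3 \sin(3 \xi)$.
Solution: Change to a moving frame: let $\eta = \xi + t$, $\sigma = t$ and write $w(\xi,t) = u(\eta,\sigma)$.
By the chain rule $w_t = u_{\sigma} + u_{\eta}$, $w_{\xi} = u_{\eta}$, $w_{\xi\xi} = u_{\eta\eta}$.
Then $w_t - w_{\xi} = u_{\sigma}$: the advection term cancels and the PDE becomes the heat equation $u_{\sigma} = u_{\eta\eta}$ on $\eta \in \mathbb{R}$.
Initial data: $u(\eta,0) = w(\eta,0) = \sin(\eta) - 3 \sin(3 \eta)$.
On $\eta \in \mathbb{R}$ each mode satisfies $(\sin(n\eta))'' = -n^2 \sin(n\eta)$, so $e^{-n^2\sigma} \sin(n\eta)$ solves the heat equation; by superposition $u(\eta,\sigma) = \sum c_n e^{-n^2\sigma} \sin(n\eta)$.
Reading off the coefficients: $c_1=1, c_3=-3$, so $u(\eta,\sigma) = e^{-\sigma} \sin(\eta) - 3 e^{-9 \sigma} \sin(3 \eta)$.
Substituting back $\eta = \xi + t$, $\sigma = t$: $w(\xi,t) = u(\xi + t, t)$.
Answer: $w(\xi, t) = e^{-t} \sin(\xi + t) - 3 e^{-9 t} \sin(3 \xi + 3 t)$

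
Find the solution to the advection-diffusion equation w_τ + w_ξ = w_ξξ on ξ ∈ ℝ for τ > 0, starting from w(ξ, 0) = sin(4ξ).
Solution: Change to a moving frame: let η = ξ - τ, σ = τ and write w(ξ,τ) = u(η,σ).
By the chain rule w_τ = u_σ - u_η, w_ξ = u_η, w_ξξ = u_ηη.
Then w_τ + w_ξ = u_σ: the advection term cancels and the PDE becomes the heat equation u_σ = u_ηη on η ∈ ℝ.
Initial data: u(η,0) = w(η,0) = sin(4η).
On η ∈ ℝ each mode satisfies (sin(nη))″ = -n² sin(nη), so exp(-n²σ) sin(nη) solves the heat equation; by superposition u(η,σ) = Σ c_n exp(-n²σ) sin(nη).
Reading off the coefficients: c_4=1, so u(η,σ) = exp(-16σ)sin(4η).
Substituting back η = ξ - τ, σ = τ: w(ξ,τ) = u(ξ - τ, τ).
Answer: w(ξ, τ) = exp(-16τ)sin(4ξ - 4τ)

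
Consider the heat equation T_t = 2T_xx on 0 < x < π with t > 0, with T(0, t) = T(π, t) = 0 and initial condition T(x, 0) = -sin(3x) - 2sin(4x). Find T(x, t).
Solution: Separating variables: T = Σ c_n exp(-2n²t) sin(nx). From T(x,0) = -sin(3x) - 2sin(4x): c_3=-1, c_4=-2.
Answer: T(x, t) = -exp(-18t)sin(3x) - 2exp(-32t)sin(4x)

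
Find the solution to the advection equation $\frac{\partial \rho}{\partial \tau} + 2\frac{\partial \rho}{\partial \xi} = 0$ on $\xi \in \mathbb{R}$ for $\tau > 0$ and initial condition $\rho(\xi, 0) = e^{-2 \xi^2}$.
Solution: By characteristics ($d\xi/d\tau = 2$), $\rho(\xi,\tau) = f(\xi - 2\tau)$ with $f = \rho( \cdot , 0)$.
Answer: $\rho(\xi, \tau) = e^{-2 (-2 \tau + \xi)^2}$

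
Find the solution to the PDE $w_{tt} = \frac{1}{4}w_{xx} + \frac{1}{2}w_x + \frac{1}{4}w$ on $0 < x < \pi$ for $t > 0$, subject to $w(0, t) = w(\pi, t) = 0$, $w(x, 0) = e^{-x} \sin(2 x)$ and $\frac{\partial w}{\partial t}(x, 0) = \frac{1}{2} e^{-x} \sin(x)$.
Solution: Substitute $w = e^{-x}u$.
Then $w_x = e^{-x}(u_x - u)$, $w_{xx} = e^{-x}(u_{xx} - 2u_x + u)$, $w_{tt} = e^{-x}u_{tt}$; substituting and dividing by $e^{-x}$, the lower-order terms cancel: $u_{tt} = \frac{1}{4}u_{xx}$ (standard wave equation).
Data for $u$: $u(x,0) = e^{x}w(x,0) = \sin(2 x)$; $u_t(x,0) = e^{x}w_t(x,0) = \frac{1}{2} \sin(x)$. The boundary conditions carry over: $u(0,t) = u(\pi,t) = 0$.
Separating variables: $u = \sum [A_n \cos(\omega_n t) + B_n \sin(\omega_n t)] \sin(nx)$, $\omega_n = n/2$. From ICs ($B_n$ = velocity coefficient / $\omega_n$): $A_2=1, B_1=1$.
So $u(x,t) = \sin(t/2) \sin(x) + \sin(2 x) \cos(t)$, and $w(x,t) = e^{-x}u(x,t)$.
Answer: $w(x, t) = e^{-x} \sin(t/2) \sin(x) + e^{-x} \sin(2 x) \cos(t)$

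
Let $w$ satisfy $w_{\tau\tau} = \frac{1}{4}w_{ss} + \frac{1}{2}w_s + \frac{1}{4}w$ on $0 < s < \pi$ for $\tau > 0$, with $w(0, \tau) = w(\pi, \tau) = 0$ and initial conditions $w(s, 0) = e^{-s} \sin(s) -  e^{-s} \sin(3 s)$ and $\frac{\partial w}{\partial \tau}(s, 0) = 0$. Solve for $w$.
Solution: Substitute $w = e^{-s}u$, i.e. $u = e^{s}w$.
By the product rule, $w_s = e^{-s}(u_s - u)$, $w_{ss} = e^{-s}(u_{ss} - 2u_s + u)$, $w_{\tau\tau} = e^{-s}u_{\tau\tau}$.
Substituting into the PDE and dividing by $e^{-s}$: $u_{\tau\tau} = \frac{1}{4}(u_{ss} - 2u_s + u) + \frac{1}{2}(u_s - u) + \frac{1}{4}u$.
The lower-order terms cancel, leaving the standard wave equation $u_{\tau\tau} = \frac{1}{4}u_{ss}$.
Initial data for $u$: $u(s,0) = e^{s}w(s,0) = \sin(s) - \sin(3 s)$; $u_{\tau}(s,0) = e^{s}w_{\tau}(s,0) = 0$. The boundary conditions carry over: $u(0,\tau) = u(\pi,\tau) = 0$.
Solve for $u$:
  Using separation of variables $u = X(s)T(\tau)$:
  Eigenfunctions: $\sin(ns)$, $n = 1, 2, 3, \ldots$
  General solution: $u(s, \tau) = \sum [A_n \cos(n \tau/2) + B_n \sin(n \tau/2)] \sin(ns)$
  From $u(s,0) = \sin(s) - \sin(3 s)$: $A_1=1, A_3=-1$. From $u_{\tau}(s,0) = 0$: all $B_n = 0$.
Hence $u(s,\tau) = \sin(s) \cos(\tau/2) - \sin(3 s) \cos(3 \tau/2)$.
Transform back: $w(s,\tau) = e^{-s}u(s,\tau)$.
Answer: $w(s, \tau) = e^{-s} \sin(s) \cos(\tau/2) -  e^{-s} \sin(3 s) \cos(3 \tau/2)$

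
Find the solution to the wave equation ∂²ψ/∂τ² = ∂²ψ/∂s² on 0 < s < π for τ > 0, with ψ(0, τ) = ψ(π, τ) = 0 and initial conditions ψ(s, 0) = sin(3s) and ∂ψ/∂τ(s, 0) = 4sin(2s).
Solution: Separating variables: ψ = Σ [A_n cos(ω_n τ) + B_n sin(ω_n τ)] sin(ns), ω_n = n. From ICs (B_n = velocity coefficient / ω_n): A_3=1, B_2=2.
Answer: ψ(s, τ) = 2sin(2s)sin(2τ) + sin(3s)cos(3τ)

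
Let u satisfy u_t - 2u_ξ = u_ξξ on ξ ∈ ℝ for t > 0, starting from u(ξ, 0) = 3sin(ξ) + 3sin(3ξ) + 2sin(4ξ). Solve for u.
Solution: Change to a moving frame: let η = ξ + 2t, σ = t and write u(ξ,t) = w(η,σ).
By the chain rule u_t = w_σ + 2w_η, u_ξ = w_η, u_ξξ = w_ηη.
Then u_t - 2u_ξ = w_σ: the advection term cancels and the PDE becomes the heat equation w_σ = w_ηη on η ∈ ℝ.
Initial data: w(η,0) = u(η,0) = 3sin(η) + 3sin(3η) + 2sin(4η).
On η ∈ ℝ each mode satisfies (sin(nη))″ = -n² sin(nη), so exp(-n²σ) sin(nη) solves the heat equation; by superposition w(η,σ) = Σ c_n exp(-n²σ) sin(nη).
Reading off the coefficients: c_1=3, c_3=3, c_4=2, so w(η,σ) = 3exp(-σ)sin(η) + 3exp(-9σ)sin(3η) + 2exp(-16σ)sin(4η).
Substituting back η = ξ + 2t, σ = t: u(ξ,t) = w(ξ + 2t, t).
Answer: u(ξ, t) = 3exp(-t)sin(2t + ξ) + 3exp(-9t)sin(6t + 3ξ) + 2exp(-16t)sin(8t + 4ξ)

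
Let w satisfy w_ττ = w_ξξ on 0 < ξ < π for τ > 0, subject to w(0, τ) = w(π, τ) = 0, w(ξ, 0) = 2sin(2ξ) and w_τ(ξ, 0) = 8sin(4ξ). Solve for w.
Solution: Using separation of variables w = X(ξ)T(τ):
Eigenfunctions: sin(nξ), n = 1, 2, 3, ...
General solution: w(ξ, τ) = Σ [A_n cos(n τ) + B_n sin(n τ)] sin(nξ)
From w(ξ,0) = 2sin(2ξ): A_2=2. From w_τ(ξ,0) = 8sin(4ξ), using w_τ(ξ,0) = Σ ω_n B_n sin(nξ) with ω_n = n: B_4 = 8/4 = 2.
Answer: w(ξ, τ) = 2sin(2ξ)cos(2τ) + 2sin(4ξ)sin(4τ)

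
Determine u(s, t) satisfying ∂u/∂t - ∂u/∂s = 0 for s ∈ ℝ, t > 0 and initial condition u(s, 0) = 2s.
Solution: By method of characteristics (waves move left with speed 1):
Along characteristics s + t = const, u is constant, so u(s,t) = f(s + t) with f = u(·, 0).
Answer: u(s, t) = 2s + 2t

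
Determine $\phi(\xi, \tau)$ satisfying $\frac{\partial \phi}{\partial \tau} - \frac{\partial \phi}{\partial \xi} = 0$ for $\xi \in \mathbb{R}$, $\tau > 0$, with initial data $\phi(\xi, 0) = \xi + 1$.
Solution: By characteristics ($d\xi/d\tau = -1$), $\phi(\xi,\tau) = f(\xi + \tau)$ with $f = \phi( \cdot , 0)$.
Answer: $\phi(\xi, \tau) = \tau + \xi + 1$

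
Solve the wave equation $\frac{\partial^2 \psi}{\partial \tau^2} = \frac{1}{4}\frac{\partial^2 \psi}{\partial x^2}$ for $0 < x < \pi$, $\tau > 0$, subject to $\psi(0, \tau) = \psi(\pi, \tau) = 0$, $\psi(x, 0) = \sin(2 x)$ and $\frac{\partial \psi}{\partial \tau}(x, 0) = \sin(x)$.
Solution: Separating variables: $\psi = \sum [A_n \cos(\omega_n \tau) + B_n \sin(\omega_n \tau)] \sin(nx)$, $\omega_n = n/2$. From ICs ($B_n$ = velocity coefficient / $\omega_n$): $A_2=1, B_1=2$.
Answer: $\psi(x, \tau) = 2 \sin(\tau/2) \sin(x) + \sin(2 x) \cos(\tau)$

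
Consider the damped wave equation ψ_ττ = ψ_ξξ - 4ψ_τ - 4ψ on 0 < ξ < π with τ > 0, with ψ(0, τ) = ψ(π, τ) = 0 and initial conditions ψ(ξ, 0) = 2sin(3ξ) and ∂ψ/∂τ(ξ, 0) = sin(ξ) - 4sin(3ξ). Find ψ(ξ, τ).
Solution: Substitute ψ = exp(-2τ)u, i.e. u = exp(2τ)ψ.
By the product rule, ψ_τ = exp(-2τ)(u_τ - 2u), ψ_ττ = exp(-2τ)(u_ττ - 4u_τ + 4u), ψ_ξξ = exp(-2τ)u_ξξ.
Substituting into the PDE and dividing by exp(-2τ): u_ττ - 4u_τ + 4u = u_ξξ - 4(u_τ - 2u) - 4u.
The lower-order terms cancel, leaving the standard wave equation u_ττ = u_ξξ.
Initial data for u: u(ξ,0) = ψ(ξ,0) = 2sin(3ξ); u_τ(ξ,0) = ψ_τ(ξ,0) + 2ψ(ξ,0) = sin(ξ). The boundary conditions carry over: u(0,τ) = u(π,τ) = 0.
Solve for u:
  Using separation of variables u = X(ξ)T(τ):
  Eigenfunctions: sin(nξ), n = 1, 2, 3, ...
  General solution: u(ξ, τ) = Σ [A_n cos(n τ) + B_n sin(n τ)] sin(nξ)
  From u(ξ,0) = 2sin(3ξ): A_3=2. From u_τ(ξ,0) = sin(ξ), using u_τ(ξ,0) = Σ ω_n B_n sin(nξ) with ω_n = n: B_1 = 1/1 = 1.
Hence u(ξ,τ) = sin(ξ)sin(τ) + 2sin(3ξ)cos(3τ).
Transform back: ψ(ξ,τ) = exp(-2τ)u(ξ,τ).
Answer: ψ(ξ, τ) = exp(-2τ)sin(ξ)sin(τ) + 2exp(-2τ)sin(3ξ)cos(3τ)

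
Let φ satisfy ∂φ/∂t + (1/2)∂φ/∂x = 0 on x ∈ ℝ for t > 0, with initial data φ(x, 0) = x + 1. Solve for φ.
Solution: By method of characteristics (waves move right with speed 1/2):
Along characteristics x - (1/2)t = const, φ is constant, so φ(x,t) = f(x - (1/2)t) with f = φ(·, 0).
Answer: φ(x, t) = -(1/2)t + x + 1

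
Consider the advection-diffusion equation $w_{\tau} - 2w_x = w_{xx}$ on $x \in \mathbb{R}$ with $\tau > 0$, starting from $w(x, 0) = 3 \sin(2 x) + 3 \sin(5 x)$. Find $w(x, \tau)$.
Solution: Moving frame: $\eta = x + 2\tau$, $\sigma = \tau$, $w = u(\eta,\sigma)$, so $w_{\tau} = u_{\sigma} + 2u_{\eta}$ and $w_{xx} = u_{\eta\eta}$.
Hence $w_{\tau} - 2w_x = u_{\sigma}$ and the PDE becomes the heat equation $u_{\sigma} = u_{\eta\eta}$ on $\eta \in \mathbb{R}$.
Initial data: $u(\eta,0) = w(\eta,0) = 3 \sin(2 \eta) + 3 \sin(5 \eta)$. Each mode $\sin(n\eta)$ decays as $e^{-n^2\sigma}$ on $\mathbb{R}$, so $u(\eta,\sigma) = \sum c_n e^{-n^2\sigma} \sin(n\eta)$ with $c_2=3, c_5=3$: $u(\eta,\sigma) = 3 e^{-4 \sigma} \sin(2 \eta) + 3 e^{-25 \sigma} \sin(5 \eta)$.
Substituting back: $w(x,\tau) = u(x + 2\tau, \tau)$.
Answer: $w(x, \tau) = 3 e^{-4 \tau} \sin(4 \tau + 2 x) + 3 e^{-25 \tau} \sin(10 \tau + 5 x)$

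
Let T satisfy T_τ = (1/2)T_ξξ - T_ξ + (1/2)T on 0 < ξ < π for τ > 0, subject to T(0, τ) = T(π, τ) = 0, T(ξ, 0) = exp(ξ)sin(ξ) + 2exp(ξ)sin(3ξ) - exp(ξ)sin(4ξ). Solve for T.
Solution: Substitute T = exp(ξ)u, i.e. u = exp(-ξ)T.
By the product rule, T_ξ = exp(ξ)(u_ξ + u), T_ξξ = exp(ξ)(u_ξξ + 2u_ξ + u), T_τ = exp(ξ)u_τ.
Substituting into the PDE and dividing by exp(ξ): u_τ = (1/2)(u_ξξ + 2u_ξ + u) - (u_ξ + u) + (1/2)u.
The lower-order terms cancel, leaving the standard heat equation u_τ = (1/2)u_ξξ.
Initial data for u: u(ξ,0) = exp(-ξ)T(ξ,0) = sin(ξ) + 2sin(3ξ) - sin(4ξ). The boundary conditions carry over: u(0,τ) = u(π,τ) = 0.
Solve for u:
  Using separation of variables u = X(ξ)G(τ):
  Eigenfunctions: sin(nξ), n = 1, 2, 3, ...
  General solution: u(ξ, τ) = Σ c_n sin(nξ) exp(-n² τ/2)
  Matching u(ξ,0) = sin(ξ) + 2sin(3ξ) - sin(4ξ) term by term: c_1=1, c_3=2, c_4=-1.
Hence u(ξ,τ) = -exp(-8τ)sin(4ξ) + exp(-τ/2)sin(ξ) + 2exp(-9τ/2)sin(3ξ).
Transform back: T(ξ,τ) = exp(ξ)u(ξ,τ).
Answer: T(ξ, τ) = -exp(ξ)exp(-8τ)sin(4ξ) + exp(ξ)exp(-τ/2)sin(ξ) + 2exp(ξ)exp(-9τ/2)sin(3ξ)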